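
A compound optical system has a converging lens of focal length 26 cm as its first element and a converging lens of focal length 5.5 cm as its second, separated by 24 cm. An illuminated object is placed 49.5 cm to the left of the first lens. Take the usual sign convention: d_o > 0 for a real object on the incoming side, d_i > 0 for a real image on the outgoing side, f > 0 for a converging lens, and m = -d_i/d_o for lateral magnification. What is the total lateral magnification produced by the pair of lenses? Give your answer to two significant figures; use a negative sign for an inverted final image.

-0.17

First lens: d_i1 = 1/(1/26 - 1/49.5) = 54.766 cm.
m_1 = -(54.766)/49.5 = -1.1064.
This image would form 54.766 cm past lens 1, i.e. 30.766 cm beyond lens 2, so it is a virtual object for lens 2: d_o2 = 24 - 54.766 = -30.766 cm.
Second lens: d_i2 = 1/(1/5.5 - 1/(-30.766)) = 4.666 cm.
m_2 = -(4.666)/(-30.766) = 0.1517.
The system's lateral magnification is m_1 m_2 = (-1.1064)(0.1517) = -0.1678.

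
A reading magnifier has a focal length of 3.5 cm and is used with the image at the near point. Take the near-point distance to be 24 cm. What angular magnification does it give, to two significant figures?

7.9

M = 1 + D/f = 1 + 24/3.5 = 7.857.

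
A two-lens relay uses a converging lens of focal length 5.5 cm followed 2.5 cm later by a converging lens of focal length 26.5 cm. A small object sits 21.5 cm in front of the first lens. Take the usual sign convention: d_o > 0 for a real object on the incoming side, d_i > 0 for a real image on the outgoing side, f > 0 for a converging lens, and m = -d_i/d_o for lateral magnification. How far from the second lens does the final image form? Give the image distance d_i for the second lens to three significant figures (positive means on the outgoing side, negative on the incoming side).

4.13 cm

Lens 1: 1/d_i1 = 1/f_1 - 1/d_o1 = 1/5.5 - 1/21.5 = 0.13531 cm^-1, so d_i1 = 7.391 cm.
This image would form 7.391 cm past lens 1, i.e. 4.891 cm beyond lens 2, so it is a virtual object for lens 2: d_o2 = 2.5 - 7.391 = -4.891 cm.
Lens 2: 1/d_i2 = 1/f_2 - 1/d_o2 = 1/26.5 - 1/(-4.891) = 0.24221 cm^-1, so d_i2 = 4.129 cm.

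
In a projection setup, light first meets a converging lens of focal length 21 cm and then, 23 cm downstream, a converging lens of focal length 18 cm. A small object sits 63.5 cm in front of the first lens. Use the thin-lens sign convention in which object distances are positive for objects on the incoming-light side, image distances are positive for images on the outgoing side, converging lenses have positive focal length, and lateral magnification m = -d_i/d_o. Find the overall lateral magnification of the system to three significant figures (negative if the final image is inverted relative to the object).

-0.337

Lens 1: 1/d_i1 = 1/f_1 - 1/d_o1 = 1/21 - 1/63.5 = 0.03187 cm^-1, so d_i1 = 31.376 cm.
m_1 = -(31.376)/63.5 = -0.4941.
This image would form 31.376 cm past lens 1, i.e. 8.376 cm beyond lens 2, so it is a virtual object for lens 2: d_o2 = 23 - 31.376 = -8.376 cm.
Lens 2: 1/d_i2 = 1/f_2 - 1/d_o2 = 1/18 - 1/(-8.376) = 0.17494 cm^-1, so d_i2 = 5.716 cm.
m_2 = -(5.716)/(-8.376) = 0.6824.
Overall magnification: m = m_1 m_2 = -0.3372.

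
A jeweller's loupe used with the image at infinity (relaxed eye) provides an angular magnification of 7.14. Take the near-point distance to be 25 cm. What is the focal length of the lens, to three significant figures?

For the image at infinity, M = D/f.
f = D/M = 25/7.14 = 3.501 cm.

3.50 cm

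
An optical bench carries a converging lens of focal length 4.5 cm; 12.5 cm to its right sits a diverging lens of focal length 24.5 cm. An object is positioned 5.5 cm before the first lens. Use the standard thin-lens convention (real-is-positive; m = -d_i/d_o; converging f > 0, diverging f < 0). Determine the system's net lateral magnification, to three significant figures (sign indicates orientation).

-9.00

Applying the thin-lens equation to the first lens, 1/4.5 = 1/5.5 + 1/d_i1, which gives d_i1 = 24.750 cm.
Its lateral magnification is m_1 = -d_i1/d_o1 = -(24.750)/5.5 = -4.5000.
Since 24.750 cm > 12.5 cm, the first image lies past the second lens and serves as a virtual object: d_o2 = L - d_i1 = -12.250 cm.
Applying the thin-lens equation again with f_2 = -24.5 cm and d_o2 = -12.250 cm gives d_i2 = 24.500 cm.
m_2 = -(24.500)/(-12.250) = 2.0000.
The system's lateral magnification is m_1 m_2 = (-4.5000)(2.0000) = -9.0000.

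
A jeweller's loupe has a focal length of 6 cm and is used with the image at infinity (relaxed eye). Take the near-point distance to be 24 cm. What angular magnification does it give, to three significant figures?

M = D/f = 24/6 = 4.000.

4.00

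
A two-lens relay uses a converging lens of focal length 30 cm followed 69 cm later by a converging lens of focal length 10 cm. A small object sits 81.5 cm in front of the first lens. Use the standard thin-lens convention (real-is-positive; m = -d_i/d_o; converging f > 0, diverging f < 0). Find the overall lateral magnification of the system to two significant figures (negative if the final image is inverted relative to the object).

First lens: d_i1 = 1/(1/30 - 1/81.5) = 47.476 cm.
m_1 = -(47.476)/81.5 = -0.5825.
Object distance for lens 2: d_o2 = 69 - 47.476 = 21.524 cm.
Second lens: d_i2 = 1/(1/10 - 1/(21.524)) = 18.677 cm.
m_2 = -(18.677)/(21.524) = -0.8677.
Overall magnification: m = m_1 m_2 = 0.5055.

0.51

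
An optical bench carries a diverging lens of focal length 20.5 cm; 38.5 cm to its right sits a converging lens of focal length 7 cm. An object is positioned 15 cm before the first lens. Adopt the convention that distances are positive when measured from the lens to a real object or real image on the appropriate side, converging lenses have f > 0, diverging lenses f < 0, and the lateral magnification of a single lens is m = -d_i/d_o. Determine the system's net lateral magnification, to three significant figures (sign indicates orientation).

Lens 1: 1/d_i1 = 1/f_1 - 1/d_o1 = 1/(-20.5) - 1/15 = -0.11545 cm^-1, so d_i1 = -8.662 cm.
m_1 = -(-8.662)/15 = 0.5775.
The intermediate image is virtual, 8.662 cm to the left of lens 1, so d_o2 = L - d_i1 = 38.5 - (-8.662) = 47.162 cm.
Lens 2: 1/d_i2 = 1/f_2 - 1/d_o2 = 1/7 - 1/(47.162) = 0.12165 cm^-1, so d_i2 = 8.220 cm.
m_2 = -(8.220)/(47.162) = -0.1743.
Overall magnification: m = m_1 m_2 = -0.1006.

-0.101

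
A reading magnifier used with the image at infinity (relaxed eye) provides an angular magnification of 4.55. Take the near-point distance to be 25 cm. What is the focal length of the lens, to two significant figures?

For the image at infinity, M = D/f.
f = D/M = 25/4.55 = 5.495 cm.

5.5 cm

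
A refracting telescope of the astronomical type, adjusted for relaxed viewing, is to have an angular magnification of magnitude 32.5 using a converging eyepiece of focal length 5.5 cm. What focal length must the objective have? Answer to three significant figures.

179 cm

|M| = f_obj/|f_eye|, so f_obj = |M| x |f_eye| = 32.5 x 5.5 = 178.750 cm.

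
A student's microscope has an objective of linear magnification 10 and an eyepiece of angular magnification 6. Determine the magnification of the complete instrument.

The overall magnification of a compound microscope is the product of the objective and eyepiece magnifications:
M = M_obj x M_eye = 10 x 6 = 60.

60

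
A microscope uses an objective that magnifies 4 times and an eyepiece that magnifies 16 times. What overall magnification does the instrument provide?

The overall magnification of a compound microscope is the product of the objective and eyepiece magnifications:
M = M_obj x M_eye = 4 x 16 = 64.

64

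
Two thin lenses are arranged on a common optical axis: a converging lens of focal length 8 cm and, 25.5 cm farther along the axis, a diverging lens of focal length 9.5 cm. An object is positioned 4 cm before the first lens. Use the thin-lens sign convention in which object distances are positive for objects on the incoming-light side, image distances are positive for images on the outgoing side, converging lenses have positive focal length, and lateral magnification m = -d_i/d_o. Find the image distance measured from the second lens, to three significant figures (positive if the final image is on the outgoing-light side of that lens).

-7.40 cm

First lens: d_i1 = 1/(1/8 - 1/4) = -8.000 cm.
The intermediate image is virtual, 8.000 cm to the left of lens 1, so d_o2 = L - d_i1 = 25.5 - (-8.000) = 33.500 cm.
Second lens: d_i2 = 1/(1/(-9.5) - 1/(33.500)) = -7.401 cm.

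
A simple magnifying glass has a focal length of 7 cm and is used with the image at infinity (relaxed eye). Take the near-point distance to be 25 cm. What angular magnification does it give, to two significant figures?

M = D/f = 25/7 = 3.571.

3.6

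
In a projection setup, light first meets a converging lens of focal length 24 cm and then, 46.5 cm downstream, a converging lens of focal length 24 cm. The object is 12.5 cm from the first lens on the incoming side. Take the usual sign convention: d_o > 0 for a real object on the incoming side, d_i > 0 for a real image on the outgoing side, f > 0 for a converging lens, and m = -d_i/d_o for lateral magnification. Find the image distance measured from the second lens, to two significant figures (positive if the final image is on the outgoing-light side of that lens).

36 cm

First lens: d_i1 = 1/(1/24 - 1/12.5) = -26.087 cm.
The intermediate image is virtual, 26.087 cm to the left of lens 1, so d_o2 = L - d_i1 = 46.5 - (-26.087) = 72.587 cm.
Second lens: d_i2 = 1/(1/24 - 1/(72.587)) = 35.855 cm.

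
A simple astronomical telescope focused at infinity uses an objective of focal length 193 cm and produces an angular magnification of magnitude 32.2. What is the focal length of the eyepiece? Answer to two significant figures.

|M| = f_obj/f_eye, so f_eye = f_obj/|M| = 193/32.2 = 5.994 cm.

6.0 cm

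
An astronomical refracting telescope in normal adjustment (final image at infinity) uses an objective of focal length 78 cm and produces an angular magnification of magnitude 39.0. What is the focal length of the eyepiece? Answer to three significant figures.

|M| = f_obj/f_eye, so f_eye = f_obj/|M| = 78/39.0 = 2.000 cm.

2.00 cm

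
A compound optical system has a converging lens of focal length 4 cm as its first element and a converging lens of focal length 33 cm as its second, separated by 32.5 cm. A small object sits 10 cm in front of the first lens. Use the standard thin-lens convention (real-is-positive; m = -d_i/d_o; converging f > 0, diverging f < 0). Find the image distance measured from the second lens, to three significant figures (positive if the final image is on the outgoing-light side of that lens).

Lens 1: 1/d_i1 = 1/f_1 - 1/d_o1 = 1/4 - 1/10 = 0.15000 cm^-1, so d_i1 = 6.667 cm.
The intermediate image is 6.667 cm to the right of lens 1, so d_o2 = L - d_i1 = 32.5 - 6.667 = 25.833 cm.
Lens 2: 1/d_i2 = 1/f_2 - 1/d_o2 = 1/33 - 1/(25.833) = -0.00841 cm^-1, so d_i2 = -118.953 cm.

-119 cm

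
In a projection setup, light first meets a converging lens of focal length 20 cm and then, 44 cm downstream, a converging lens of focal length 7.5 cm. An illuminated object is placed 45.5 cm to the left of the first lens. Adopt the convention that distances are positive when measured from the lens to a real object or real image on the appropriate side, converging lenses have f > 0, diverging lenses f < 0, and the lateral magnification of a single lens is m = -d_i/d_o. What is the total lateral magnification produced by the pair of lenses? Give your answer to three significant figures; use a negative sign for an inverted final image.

7.23

Applying the thin-lens equation to the first lens, 1/20 = 1/45.5 + 1/d_i1, which gives d_i1 = 35.686 cm.
Its lateral magnification is m_1 = -d_i1/d_o1 = -(35.686)/45.5 = -0.7843.
The intermediate image is 35.686 cm to the right of lens 1, so d_o2 = L - d_i1 = 44 - 35.686 = 8.314 cm.
Applying the thin-lens equation again with f_2 = 7.5 cm and d_o2 = 8.314 cm gives d_i2 = 76.627 cm.
m_2 = -(76.627)/(8.314) = -9.2169.
The system's lateral magnification is m_1 m_2 = (-0.7843)(-9.2169) = 7.2289.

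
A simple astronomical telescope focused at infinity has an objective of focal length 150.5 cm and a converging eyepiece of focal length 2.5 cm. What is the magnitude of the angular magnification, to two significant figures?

60

|M| = f_obj/|f_eye| = 150.5/2.5 = 60.200.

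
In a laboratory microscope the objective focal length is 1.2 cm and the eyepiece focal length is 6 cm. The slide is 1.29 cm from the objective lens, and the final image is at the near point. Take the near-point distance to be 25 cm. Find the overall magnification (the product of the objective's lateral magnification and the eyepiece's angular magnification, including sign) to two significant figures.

Objective: 1/d_i = 1/f_obj - 1/d_o = 1/1.2 - 1/1.29 = 0.05814 cm^-1, so d_i = 17.200 cm.
m_obj = -d_i/d_o = -17.200/1.29 = -13.333.
Eyepiece angular magnification (image at near point): M_eye = 1 + D/f_e = 1 + 25/6 = 5.167.
Overall M = m_obj x M_eye = (-13.333)(5.167) = -68.89.

-69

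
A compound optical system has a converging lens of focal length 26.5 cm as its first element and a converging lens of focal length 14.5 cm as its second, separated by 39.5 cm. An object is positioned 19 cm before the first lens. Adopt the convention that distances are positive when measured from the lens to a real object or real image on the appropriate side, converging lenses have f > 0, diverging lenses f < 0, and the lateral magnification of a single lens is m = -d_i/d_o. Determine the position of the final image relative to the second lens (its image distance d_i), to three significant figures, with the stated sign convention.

16.8 cm

Applying the thin-lens equation to the first lens, 1/26.5 = 1/19 + 1/d_i1, which gives d_i1 = -67.133 cm.
With d_i1 < 0 the first image is virtual and lies on the object side; the object distance for lens 2 is d_o2 = 39.5 - (-67.133) = 106.633 cm.
Applying the thin-lens equation again with f_2 = 14.5 cm and d_o2 = 106.633 cm gives d_i2 = 16.782 cm.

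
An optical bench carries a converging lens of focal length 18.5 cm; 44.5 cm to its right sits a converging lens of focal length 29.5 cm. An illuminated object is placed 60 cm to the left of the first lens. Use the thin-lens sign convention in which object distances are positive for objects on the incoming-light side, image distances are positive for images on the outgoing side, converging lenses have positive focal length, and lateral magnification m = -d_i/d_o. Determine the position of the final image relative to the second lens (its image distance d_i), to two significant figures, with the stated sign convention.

-45 cm

Lens 1: 1/d_i1 = 1/f_1 - 1/d_o1 = 1/18.5 - 1/60 = 0.03739 cm^-1, so d_i1 = 26.747 cm.
That image sits 17.753 cm in front of the second lens, so d_o2 = 17.753 cm.
Lens 2: 1/d_i2 = 1/f_2 - 1/d_o2 = 1/29.5 - 1/(17.753) = -0.02243 cm^-1, so d_i2 = -44.583 cm.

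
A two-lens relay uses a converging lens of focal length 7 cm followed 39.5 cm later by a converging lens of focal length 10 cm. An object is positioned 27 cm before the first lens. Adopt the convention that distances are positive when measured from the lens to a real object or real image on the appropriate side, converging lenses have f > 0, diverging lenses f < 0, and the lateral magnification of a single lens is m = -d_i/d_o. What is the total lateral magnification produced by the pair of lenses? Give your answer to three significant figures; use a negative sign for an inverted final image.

0.175

Applying the thin-lens equation to the first lens, 1/7 = 1/27 + 1/d_i1, which gives d_i1 = 9.450 cm.
Its lateral magnification is m_1 = -d_i1/d_o1 = -(9.450)/27 = -0.3500.
That image sits 30.050 cm in front of the second lens, so d_o2 = 30.050 cm.
Applying the thin-lens equation again with f_2 = 10 cm and d_o2 = 30.050 cm gives d_i2 = 14.988 cm.
m_2 = -(14.988)/(30.050) = -0.4988.
Overall magnification: m = m_1 m_2 = 0.1746.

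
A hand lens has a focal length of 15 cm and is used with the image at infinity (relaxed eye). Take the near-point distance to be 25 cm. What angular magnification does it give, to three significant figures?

M = D/f = 25/15 = 1.667.

1.67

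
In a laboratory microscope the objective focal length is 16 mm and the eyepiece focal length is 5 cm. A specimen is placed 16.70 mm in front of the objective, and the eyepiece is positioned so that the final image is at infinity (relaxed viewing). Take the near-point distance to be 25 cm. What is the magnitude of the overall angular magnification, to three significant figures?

114

Convert to cm: f_obj = 16 mm = 1.6 cm; d_o = 16.70 mm = 1.67 cm.
Objective: 1/d_i = 1/f_obj - 1/d_o = 1/1.6 - 1/1.67 = 0.02620 cm^-1, so d_i = 38.171 cm.
m_obj = -d_i/d_o = -38.171/1.67 = -22.857.
Eyepiece angular magnification (image at infinity): M_eye = D/f_e = 25/5 = 5.000.
Overall M = m_obj x M_eye = (-22.857)(5.000) = -114.29.
|M| = 114.29.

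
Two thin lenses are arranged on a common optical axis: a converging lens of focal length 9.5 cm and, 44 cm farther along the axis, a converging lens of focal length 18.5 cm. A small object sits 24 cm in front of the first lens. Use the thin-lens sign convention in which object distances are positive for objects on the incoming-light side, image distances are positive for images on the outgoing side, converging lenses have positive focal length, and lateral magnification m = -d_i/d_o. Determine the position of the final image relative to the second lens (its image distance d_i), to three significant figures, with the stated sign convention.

Applying the thin-lens equation to the first lens, 1/9.5 = 1/24 + 1/d_i1, which gives d_i1 = 15.724 cm.
That image sits 28.276 cm in front of the second lens, so d_o2 = 28.276 cm.
Applying the thin-lens equation again with f_2 = 18.5 cm and d_o2 = 28.276 cm gives d_i2 = 53.510 cm.

53.5 cm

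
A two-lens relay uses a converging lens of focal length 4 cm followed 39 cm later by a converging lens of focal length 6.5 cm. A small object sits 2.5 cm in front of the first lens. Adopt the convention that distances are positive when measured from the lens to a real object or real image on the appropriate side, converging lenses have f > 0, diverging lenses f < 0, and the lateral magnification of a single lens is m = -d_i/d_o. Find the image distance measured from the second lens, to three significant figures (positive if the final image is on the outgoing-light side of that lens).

7.58 cm

Applying the thin-lens equation to the first lens, 1/4 = 1/2.5 + 1/d_i1, which gives d_i1 = -6.667 cm.
The intermediate image is virtual, 6.667 cm to the left of lens 1, so d_o2 = L - d_i1 = 39 - (-6.667) = 45.667 cm.
Applying the thin-lens equation again with f_2 = 6.5 cm and d_o2 = 45.667 cm gives d_i2 = 7.579 cm.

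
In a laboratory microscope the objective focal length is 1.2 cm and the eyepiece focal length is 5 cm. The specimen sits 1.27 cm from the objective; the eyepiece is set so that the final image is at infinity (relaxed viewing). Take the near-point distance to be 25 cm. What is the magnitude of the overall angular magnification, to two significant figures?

Objective: 1/d_i = 1/f_obj - 1/d_o = 1/1.2 - 1/1.27 = 0.04593 cm^-1, so d_i = 21.771 cm.
m_obj = -d_i/d_o = -21.771/1.27 = -17.143.
Eyepiece angular magnification (image at infinity): M_eye = D/f_e = 25/5 = 5.000.
Overall M = m_obj x M_eye = (-17.143)(5.000) = -85.71.
|M| = 85.71.

86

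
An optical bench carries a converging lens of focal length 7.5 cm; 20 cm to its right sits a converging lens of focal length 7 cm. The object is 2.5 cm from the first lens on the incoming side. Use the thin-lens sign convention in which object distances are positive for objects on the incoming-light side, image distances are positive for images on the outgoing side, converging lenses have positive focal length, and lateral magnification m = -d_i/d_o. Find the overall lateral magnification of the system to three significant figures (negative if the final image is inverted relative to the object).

-0.627

Applying the thin-lens equation to the first lens, 1/7.5 = 1/2.5 + 1/d_i1, which gives d_i1 = -3.750 cm.
Its lateral magnification is m_1 = -d_i1/d_o1 = -(-3.750)/2.5 = 1.5000.
The intermediate image is virtual, 3.750 cm to the left of lens 1, so d_o2 = L - d_i1 = 20 - (-3.750) = 23.750 cm.
Applying the thin-lens equation again with f_2 = 7 cm and d_o2 = 23.750 cm gives d_i2 = 9.925 cm.
m_2 = -(9.925)/(23.750) = -0.4179.
The system's lateral magnification is m_1 m_2 = (1.5000)(-0.4179) = -0.6269.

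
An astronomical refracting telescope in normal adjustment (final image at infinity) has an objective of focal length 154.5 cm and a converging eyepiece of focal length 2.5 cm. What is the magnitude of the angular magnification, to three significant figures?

61.8

|M| = f_obj/|f_eye| = 154.5/2.5 = 61.800.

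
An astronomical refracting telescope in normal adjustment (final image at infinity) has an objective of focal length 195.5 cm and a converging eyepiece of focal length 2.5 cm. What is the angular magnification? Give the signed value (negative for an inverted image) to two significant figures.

-78

M = -f_obj/f_eye = -195.5/(2.5) = -78.200.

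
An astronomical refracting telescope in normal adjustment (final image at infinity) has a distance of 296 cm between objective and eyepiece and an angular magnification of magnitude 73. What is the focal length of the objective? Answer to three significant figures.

In normal adjustment the tube length equals f_obj + f_eye and |M| = f_obj/f_eye.
So f_obj = 73 f_eye and 73 f_eye + f_eye = 296 cm, giving f_eye = 296/74 = 4.000 cm and f_obj = 292.000 cm.

292 cm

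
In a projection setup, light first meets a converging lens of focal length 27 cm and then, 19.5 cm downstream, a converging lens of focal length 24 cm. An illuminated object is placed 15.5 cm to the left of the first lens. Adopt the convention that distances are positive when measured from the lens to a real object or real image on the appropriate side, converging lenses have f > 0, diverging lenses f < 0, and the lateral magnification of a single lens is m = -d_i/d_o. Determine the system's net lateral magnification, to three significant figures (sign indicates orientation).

-1.77

First lens: d_i1 = 1/(1/27 - 1/15.5) = -36.391 cm.
m_1 = -(-36.391)/15.5 = 2.3478.
With d_i1 < 0 the first image is virtual and lies on the object side; the object distance for lens 2 is d_o2 = 19.5 - (-36.391) = 55.891 cm.
Second lens: d_i2 = 1/(1/24 - 1/(55.891)) = 42.061 cm.
m_2 = -(42.061)/(55.891) = -0.7526.
Total m = m_1 x m_2 = (2.3478)(-0.7526) = -1.7669.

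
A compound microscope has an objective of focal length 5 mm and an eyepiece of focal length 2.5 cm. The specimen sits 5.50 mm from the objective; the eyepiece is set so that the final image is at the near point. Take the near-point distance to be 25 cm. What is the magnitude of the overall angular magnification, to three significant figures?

Convert to cm: f_obj = 5 mm = 0.5 cm; d_o = 5.50 mm = 0.55 cm.
Objective: 1/d_i = 1/f_obj - 1/d_o = 1/0.5 - 1/0.55 = 0.18182 cm^-1, so d_i = 5.500 cm.
m_obj = -d_i/d_o = -5.500/0.55 = -10.000.
Eyepiece angular magnification (image at near point): M_eye = 1 + D/f_e = 1 + 25/2.5 = 11.000.
Overall M = m_obj x M_eye = (-10.000)(11.000) = -110.00.
|M| = 110.00.

110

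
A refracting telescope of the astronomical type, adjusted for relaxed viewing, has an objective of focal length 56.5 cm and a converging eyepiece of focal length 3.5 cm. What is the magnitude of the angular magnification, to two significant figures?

|M| = f_obj/|f_eye| = 56.5/3.5 = 16.143.

16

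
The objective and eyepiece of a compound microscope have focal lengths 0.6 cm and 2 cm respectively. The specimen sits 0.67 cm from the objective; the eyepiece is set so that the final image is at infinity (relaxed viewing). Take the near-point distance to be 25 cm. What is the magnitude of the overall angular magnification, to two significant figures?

110

Objective: 1/d_i = 1/f_obj - 1/d_o = 1/0.6 - 1/0.67 = 0.17413 cm^-1, so d_i = 5.743 cm.
m_obj = -d_i/d_o = -5.743/0.67 = -8.571.
Eyepiece angular magnification (image at infinity): M_eye = D/f_e = 25/2 = 12.500.
Overall M = m_obj x M_eye = (-8.571)(12.500) = -107.14.
|M| = 107.14.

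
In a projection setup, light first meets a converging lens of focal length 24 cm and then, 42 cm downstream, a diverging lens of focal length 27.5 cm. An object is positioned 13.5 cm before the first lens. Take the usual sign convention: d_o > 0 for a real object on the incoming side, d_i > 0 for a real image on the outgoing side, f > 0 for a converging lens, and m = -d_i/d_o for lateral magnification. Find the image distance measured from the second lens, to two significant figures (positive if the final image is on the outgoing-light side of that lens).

-20 cm

Lens 1: 1/d_i1 = 1/f_1 - 1/d_o1 = 1/24 - 1/13.5 = -0.03241 cm^-1, so d_i1 = -30.857 cm.
The intermediate image is virtual, 30.857 cm to the left of lens 1, so d_o2 = L - d_i1 = 42 - (-30.857) = 72.857 cm.
Lens 2: 1/d_i2 = 1/f_2 - 1/d_o2 = 1/(-27.5) - 1/(72.857) = -0.05009 cm^-1, so d_i2 = -19.964 cm.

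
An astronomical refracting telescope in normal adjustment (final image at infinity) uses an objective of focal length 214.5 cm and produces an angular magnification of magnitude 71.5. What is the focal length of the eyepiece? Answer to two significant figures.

3.0 cm

|M| = f_obj/f_eye, so f_eye = f_obj/|M| = 214.5/71.5 = 3.000 cm.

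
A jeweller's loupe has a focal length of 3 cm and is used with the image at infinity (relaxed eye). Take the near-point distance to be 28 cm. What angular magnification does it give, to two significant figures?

M = D/f = 28/3 = 9.333.

9.3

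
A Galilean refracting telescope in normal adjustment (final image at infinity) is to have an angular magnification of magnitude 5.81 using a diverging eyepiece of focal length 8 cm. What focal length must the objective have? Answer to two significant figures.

46 cm

|M| = f_obj/|f_eye|, so f_obj = |M| x |f_eye| = 5.81 x 8 = 46.480 cm.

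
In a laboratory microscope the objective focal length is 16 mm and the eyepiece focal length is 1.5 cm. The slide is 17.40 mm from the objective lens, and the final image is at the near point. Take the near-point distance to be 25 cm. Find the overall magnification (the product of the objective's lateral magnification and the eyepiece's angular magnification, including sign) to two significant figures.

Convert to cm: f_obj = 16 mm = 1.6 cm; d_o = 17.40 mm = 1.74 cm.
Objective: 1/d_i = 1/f_obj - 1/d_o = 1/1.6 - 1/1.74 = 0.05029 cm^-1, so d_i = 19.886 cm.
m_obj = -d_i/d_o = -19.886/1.74 = -11.429.
Eyepiece angular magnification (image at near point): M_eye = 1 + D/f_e = 1 + 25/1.5 = 17.667.
Overall M = m_obj x M_eye = (-11.429)(17.667) = -201.90.

-200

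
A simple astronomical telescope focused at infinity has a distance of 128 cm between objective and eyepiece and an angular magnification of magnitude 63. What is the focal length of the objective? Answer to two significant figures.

In normal adjustment the tube length equals f_obj + f_eye and |M| = f_obj/f_eye.
So f_obj = 63 f_eye and 63 f_eye + f_eye = 128 cm, giving f_eye = 128/64 = 2.000 cm and f_obj = 126.000 cm.

130 cm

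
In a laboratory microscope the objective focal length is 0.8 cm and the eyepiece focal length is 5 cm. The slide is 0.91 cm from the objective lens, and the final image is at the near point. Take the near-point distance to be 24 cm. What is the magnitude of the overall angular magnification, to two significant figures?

42

Objective: 1/d_i = 1/f_obj - 1/d_o = 1/0.8 - 1/0.91 = 0.15110 cm^-1, so d_i = 6.618 cm.
m_obj = -d_i/d_o = -6.618/0.91 = -7.273.
Eyepiece angular magnification (image at near point): M_eye = 1 + D/f_e = 1 + 24/5 = 5.800.
Overall M = m_obj x M_eye = (-7.273)(5.800) = -42.18.
|M| = 42.18.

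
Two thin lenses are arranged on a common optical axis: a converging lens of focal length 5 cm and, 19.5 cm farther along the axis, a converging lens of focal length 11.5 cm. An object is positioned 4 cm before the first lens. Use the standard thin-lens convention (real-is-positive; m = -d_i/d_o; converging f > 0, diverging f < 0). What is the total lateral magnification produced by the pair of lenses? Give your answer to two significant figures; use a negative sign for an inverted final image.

-2.1

Applying the thin-lens equation to the first lens, 1/5 = 1/4 + 1/d_i1, which gives d_i1 = -20.000 cm.
Its lateral magnification is m_1 = -d_i1/d_o1 = -(-20.000)/4 = 5.0000.
The intermediate image is virtual, 20.000 cm to the left of lens 1, so d_o2 = L - d_i1 = 19.5 - (-20.000) = 39.500 cm.
Applying the thin-lens equation again with f_2 = 11.5 cm and d_o2 = 39.500 cm gives d_i2 = 16.223 cm.
m_2 = -(16.223)/(39.500) = -0.4107.
The system's lateral magnification is m_1 m_2 = (5.0000)(-0.4107) = -2.0536.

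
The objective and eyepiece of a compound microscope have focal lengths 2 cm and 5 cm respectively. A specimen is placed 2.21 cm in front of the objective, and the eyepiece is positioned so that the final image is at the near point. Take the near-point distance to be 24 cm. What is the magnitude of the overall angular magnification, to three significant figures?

Objective: 1/d_i = 1/f_obj - 1/d_o = 1/2 - 1/2.21 = 0.04751 cm^-1, so d_i = 21.048 cm.
m_obj = -d_i/d_o = -21.048/2.21 = -9.524.
Eyepiece angular magnification (image at near point): M_eye = 1 + D/f_e = 1 + 24/5 = 5.800.
Overall M = m_obj x M_eye = (-9.524)(5.800) = -55.24.
|M| = 55.24.

55.2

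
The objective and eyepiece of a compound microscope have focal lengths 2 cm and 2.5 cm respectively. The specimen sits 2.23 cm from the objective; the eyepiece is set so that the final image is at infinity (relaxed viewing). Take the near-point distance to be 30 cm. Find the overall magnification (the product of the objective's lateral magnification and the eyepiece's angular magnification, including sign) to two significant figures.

Objective: 1/d_i = 1/f_obj - 1/d_o = 1/2 - 1/2.23 = 0.05157 cm^-1, so d_i = 19.391 cm.
m_obj = -d_i/d_o = -19.391/2.23 = -8.696.
Eyepiece angular magnification (image at infinity): M_eye = D/f_e = 30/2.5 = 12.000.
Overall M = m_obj x M_eye = (-8.696)(12.000) = -104.35.

-100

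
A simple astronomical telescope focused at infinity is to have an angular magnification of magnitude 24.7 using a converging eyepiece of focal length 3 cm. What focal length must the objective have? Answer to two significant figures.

|M| = f_obj/|f_eye|, so f_obj = |M| x |f_eye| = 24.7 x 3 = 74.100 cm.

74 cm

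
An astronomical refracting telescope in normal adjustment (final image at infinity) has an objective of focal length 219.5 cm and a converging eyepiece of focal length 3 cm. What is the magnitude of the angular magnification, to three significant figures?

73.2

|M| = f_obj/|f_eye| = 219.5/3 = 73.167.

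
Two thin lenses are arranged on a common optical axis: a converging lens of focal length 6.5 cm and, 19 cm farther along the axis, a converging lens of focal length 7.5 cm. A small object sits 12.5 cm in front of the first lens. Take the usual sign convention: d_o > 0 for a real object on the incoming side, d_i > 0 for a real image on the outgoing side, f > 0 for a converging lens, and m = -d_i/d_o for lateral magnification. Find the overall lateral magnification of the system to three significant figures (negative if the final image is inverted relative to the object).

-3.98

First lens: d_i1 = 1/(1/6.5 - 1/12.5) = 13.542 cm.
m_1 = -(13.542)/12.5 = -1.0833.
The intermediate image is 13.542 cm to the right of lens 1, so d_o2 = L - d_i1 = 19 - 13.542 = 5.458 cm.
Second lens: d_i2 = 1/(1/7.5 - 1/(5.458)) = -20.051 cm.
m_2 = -(-20.051)/(5.458) = 3.6735.
Total m = m_1 x m_2 = (-1.0833)(3.6735) = -3.9796.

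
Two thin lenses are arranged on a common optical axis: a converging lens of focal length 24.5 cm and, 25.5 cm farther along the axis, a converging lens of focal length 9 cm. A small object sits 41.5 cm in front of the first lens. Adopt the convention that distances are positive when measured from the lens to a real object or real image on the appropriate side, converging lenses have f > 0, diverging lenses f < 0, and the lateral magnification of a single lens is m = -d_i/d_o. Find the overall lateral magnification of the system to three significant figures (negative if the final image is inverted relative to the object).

-0.299

Lens 1: 1/d_i1 = 1/f_1 - 1/d_o1 = 1/24.5 - 1/41.5 = 0.01672 cm^-1, so d_i1 = 59.809 cm.
m_1 = -(59.809)/41.5 = -1.4412.
Since 59.809 cm > 25.5 cm, the first image lies past the second lens and serves as a virtual object: d_o2 = L - d_i1 = -34.309 cm.
Lens 2: 1/d_i2 = 1/f_2 - 1/d_o2 = 1/9 - 1/(-34.309) = 0.14026 cm^-1, so d_i2 = 7.130 cm.
m_2 = -(7.130)/(-34.309) = 0.2078.
The system's lateral magnification is m_1 m_2 = (-1.4412)(0.2078) = -0.2995.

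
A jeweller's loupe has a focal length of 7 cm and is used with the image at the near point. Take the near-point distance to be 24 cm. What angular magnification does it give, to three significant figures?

M = 1 + D/f = 1 + 24/7 = 4.429.

4.43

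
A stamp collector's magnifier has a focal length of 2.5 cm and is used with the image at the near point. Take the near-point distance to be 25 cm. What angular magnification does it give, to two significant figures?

M = 1 + D/f = 1 + 25/2.5 = 11.000.

11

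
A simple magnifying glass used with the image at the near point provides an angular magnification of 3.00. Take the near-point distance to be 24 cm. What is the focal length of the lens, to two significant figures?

For the image at the near point, M = 1 + D/f.
f = D/(M - 1) = 24/(3.0 - 1) = 12.000 cm.

12 cm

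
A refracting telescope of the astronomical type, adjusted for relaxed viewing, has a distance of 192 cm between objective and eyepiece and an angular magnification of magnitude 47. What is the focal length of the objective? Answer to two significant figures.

In normal adjustment the tube length equals f_obj + f_eye and |M| = f_obj/f_eye.
So f_obj = 47 f_eye and 47 f_eye + f_eye = 192 cm, giving f_eye = 192/48 = 4.000 cm and f_obj = 188.000 cm.

190 cm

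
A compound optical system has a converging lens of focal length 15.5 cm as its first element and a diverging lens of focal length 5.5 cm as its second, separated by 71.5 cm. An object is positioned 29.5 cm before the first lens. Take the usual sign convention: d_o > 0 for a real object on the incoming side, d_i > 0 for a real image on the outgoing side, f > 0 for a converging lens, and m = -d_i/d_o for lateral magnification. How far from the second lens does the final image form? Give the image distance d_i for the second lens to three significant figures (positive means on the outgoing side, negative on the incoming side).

-4.82 cm

First lens: d_i1 = 1/(1/15.5 - 1/29.5) = 32.661 cm.
Object distance for lens 2: d_o2 = 71.5 - 32.661 = 38.839 cm.
Second lens: d_i2 = 1/(1/(-5.5) - 1/(38.839)) = -4.818 cm.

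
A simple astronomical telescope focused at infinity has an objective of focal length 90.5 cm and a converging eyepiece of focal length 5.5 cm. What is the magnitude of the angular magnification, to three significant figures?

|M| = f_obj/|f_eye| = 90.5/5.5 = 16.455.

16.5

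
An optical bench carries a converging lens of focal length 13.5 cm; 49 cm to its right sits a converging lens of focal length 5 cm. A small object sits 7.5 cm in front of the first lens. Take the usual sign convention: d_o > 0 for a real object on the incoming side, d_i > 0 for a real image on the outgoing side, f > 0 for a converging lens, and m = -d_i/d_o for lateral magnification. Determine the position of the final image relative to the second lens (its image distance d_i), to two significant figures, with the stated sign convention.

5.4 cm

Lens 1: 1/d_i1 = 1/f_1 - 1/d_o1 = 1/13.5 - 1/7.5 = -0.05926 cm^-1, so d_i1 = -16.875 cm.
With d_i1 < 0 the first image is virtual and lies on the object side; the object distance for lens 2 is d_o2 = 49 - (-16.875) = 65.875 cm.
Lens 2: 1/d_i2 = 1/f_2 - 1/d_o2 = 1/5 - 1/(65.875) = 0.18482 cm^-1, so d_i2 = 5.411 cm.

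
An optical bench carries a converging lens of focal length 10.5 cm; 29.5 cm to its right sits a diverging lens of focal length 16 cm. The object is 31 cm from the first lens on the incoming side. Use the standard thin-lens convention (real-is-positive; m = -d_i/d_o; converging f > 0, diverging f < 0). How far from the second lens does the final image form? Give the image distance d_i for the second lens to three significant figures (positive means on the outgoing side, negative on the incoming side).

First lens: d_i1 = 1/(1/10.5 - 1/31) = 15.878 cm.
The intermediate image is 15.878 cm to the right of lens 1, so d_o2 = L - d_i1 = 29.5 - 15.878 = 13.622 cm.
Second lens: d_i2 = 1/(1/(-16) - 1/(13.622)) = -7.358 cm.

-7.36 cm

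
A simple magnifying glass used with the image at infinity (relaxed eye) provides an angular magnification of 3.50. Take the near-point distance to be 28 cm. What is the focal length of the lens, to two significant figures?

8.0 cm

For the image at infinity, M = D/f.
f = D/M = 28/3.5 = 8.000 cm.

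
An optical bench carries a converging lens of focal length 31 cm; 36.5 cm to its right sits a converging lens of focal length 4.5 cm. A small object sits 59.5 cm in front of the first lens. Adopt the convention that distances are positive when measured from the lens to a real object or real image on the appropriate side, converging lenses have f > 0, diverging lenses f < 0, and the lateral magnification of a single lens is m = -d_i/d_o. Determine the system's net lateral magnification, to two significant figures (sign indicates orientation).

-0.15

Lens 1: 1/d_i1 = 1/f_1 - 1/d_o1 = 1/31 - 1/59.5 = 0.01545 cm^-1, so d_i1 = 64.719 cm.
m_1 = -(64.719)/59.5 = -1.0877.
This image would form 64.719 cm past lens 1, i.e. 28.219 cm beyond lens 2, so it is a virtual object for lens 2: d_o2 = 36.5 - 64.719 = -28.219 cm.
Lens 2: 1/d_i2 = 1/f_2 - 1/d_o2 = 1/4.5 - 1/(-28.219) = 0.25766 cm^-1, so d_i2 = 3.881 cm.
m_2 = -(3.881)/(-28.219) = 0.1375.
Total m = m_1 x m_2 = (-1.0877)(0.1375) = -0.1496.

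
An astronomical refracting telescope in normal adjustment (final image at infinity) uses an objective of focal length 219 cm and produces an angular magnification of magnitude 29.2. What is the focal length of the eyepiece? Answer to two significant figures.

|M| = f_obj/f_eye, so f_eye = f_obj/|M| = 219/29.2 = 7.500 cm.

7.5 cm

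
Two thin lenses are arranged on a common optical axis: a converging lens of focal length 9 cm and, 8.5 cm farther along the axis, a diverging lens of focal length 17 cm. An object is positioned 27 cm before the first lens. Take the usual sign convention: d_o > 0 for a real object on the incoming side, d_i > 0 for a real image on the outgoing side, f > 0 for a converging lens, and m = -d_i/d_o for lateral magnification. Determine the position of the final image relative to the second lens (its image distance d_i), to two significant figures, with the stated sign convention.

First lens: d_i1 = 1/(1/9 - 1/27) = 13.500 cm.
Since 13.500 cm > 8.5 cm, the first image lies past the second lens and serves as a virtual object: d_o2 = L - d_i1 = -5.000 cm.
Second lens: d_i2 = 1/(1/(-17) - 1/(-5.000)) = 7.083 cm.

7.1 cm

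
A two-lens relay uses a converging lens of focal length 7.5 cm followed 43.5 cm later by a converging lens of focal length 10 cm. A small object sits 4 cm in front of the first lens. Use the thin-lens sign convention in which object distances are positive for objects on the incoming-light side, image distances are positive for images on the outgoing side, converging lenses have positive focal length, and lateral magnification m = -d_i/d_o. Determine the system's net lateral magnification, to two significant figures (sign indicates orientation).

-0.51

Applying the thin-lens equation to the first lens, 1/7.5 = 1/4 + 1/d_i1, which gives d_i1 = -8.571 cm.
Its lateral magnification is m_1 = -d_i1/d_o1 = -(-8.571)/4 = 2.1429.
With d_i1 < 0 the first image is virtual and lies on the object side; the object distance for lens 2 is d_o2 = 43.5 - (-8.571) = 52.071 cm.
Applying the thin-lens equation again with f_2 = 10 cm and d_o2 = 52.071 cm gives d_i2 = 12.377 cm.
m_2 = -(12.377)/(52.071) = -0.2377.
Overall magnification: m = m_1 m_2 = -0.5093.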